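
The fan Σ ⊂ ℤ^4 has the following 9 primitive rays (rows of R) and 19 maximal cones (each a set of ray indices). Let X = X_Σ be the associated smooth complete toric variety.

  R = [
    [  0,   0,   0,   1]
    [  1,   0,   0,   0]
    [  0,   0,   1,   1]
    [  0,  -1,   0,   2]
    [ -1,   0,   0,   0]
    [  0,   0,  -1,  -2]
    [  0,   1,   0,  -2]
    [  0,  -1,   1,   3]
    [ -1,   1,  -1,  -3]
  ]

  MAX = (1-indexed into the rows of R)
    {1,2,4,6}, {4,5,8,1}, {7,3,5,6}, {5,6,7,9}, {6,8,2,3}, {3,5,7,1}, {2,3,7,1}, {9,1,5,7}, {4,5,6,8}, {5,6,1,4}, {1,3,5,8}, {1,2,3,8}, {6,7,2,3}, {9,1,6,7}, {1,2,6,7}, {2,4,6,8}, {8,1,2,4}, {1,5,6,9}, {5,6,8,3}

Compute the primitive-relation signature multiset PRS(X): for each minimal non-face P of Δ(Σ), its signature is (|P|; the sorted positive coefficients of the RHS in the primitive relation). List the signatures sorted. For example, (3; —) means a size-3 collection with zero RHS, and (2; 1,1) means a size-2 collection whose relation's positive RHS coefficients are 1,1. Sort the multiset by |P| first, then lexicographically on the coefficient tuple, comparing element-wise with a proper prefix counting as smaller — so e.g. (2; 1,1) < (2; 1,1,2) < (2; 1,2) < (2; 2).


Δ(Σ) — 9 vertices, 11 min non-faces:

  • {2,5}:  v_{2} + v_{5} = 0  ⟹  sig = (2; —)
  • {4,7}:  v_{4} + v_{7} = 0  ⟹  sig = (2; —)
  • {3,4}:  v_{3} + v_{4} = v_{8}  ⟹  sig = (2; 1)
  • {7,8}:  v_{7} + v_{8} = v_{3}  ⟹  sig = (2; 1)
  • {8,9}:  v_{8} + v_{9} = v_{5}  ⟹  sig = (2; 1)
  • {3,9}:  v_{3} + v_{9} = v_{5} + v_{7}  ⟹  sig = (2; 1,1)
  • {2,9}:  v_{2} + v_{9} = v_{1} + v_{6} + v_{7}  ⟹  sig = (2; 1,1,1)
  • {4,9}:  v_{4} + v_{9} = v_{1} + v_{5} + v_{6}  ⟹  sig = (2; 1,1,1)
  • {1,3,6}:  v_{1} + v_{3} + v_{6} = 0  ⟹  sig = (3; —)
  • {1,6,8}:  v_{1} + v_{6} + v_{8} = v_{4}  ⟹  sig = (3; 1)
  • {1,5,6,7}:  v_{1} + v_{5} + v_{6} + v_{7} = v_{9}  ⟹  sig = (4; 1)

Hence PRS(X_Σ) =
[(2; —), (2; —), (2; 1), (2; 1), (2; 1), (2; 1,1), (2; 1,1,1), (2; 1,1,1), (3; —), (3; 1), (4; 1)]


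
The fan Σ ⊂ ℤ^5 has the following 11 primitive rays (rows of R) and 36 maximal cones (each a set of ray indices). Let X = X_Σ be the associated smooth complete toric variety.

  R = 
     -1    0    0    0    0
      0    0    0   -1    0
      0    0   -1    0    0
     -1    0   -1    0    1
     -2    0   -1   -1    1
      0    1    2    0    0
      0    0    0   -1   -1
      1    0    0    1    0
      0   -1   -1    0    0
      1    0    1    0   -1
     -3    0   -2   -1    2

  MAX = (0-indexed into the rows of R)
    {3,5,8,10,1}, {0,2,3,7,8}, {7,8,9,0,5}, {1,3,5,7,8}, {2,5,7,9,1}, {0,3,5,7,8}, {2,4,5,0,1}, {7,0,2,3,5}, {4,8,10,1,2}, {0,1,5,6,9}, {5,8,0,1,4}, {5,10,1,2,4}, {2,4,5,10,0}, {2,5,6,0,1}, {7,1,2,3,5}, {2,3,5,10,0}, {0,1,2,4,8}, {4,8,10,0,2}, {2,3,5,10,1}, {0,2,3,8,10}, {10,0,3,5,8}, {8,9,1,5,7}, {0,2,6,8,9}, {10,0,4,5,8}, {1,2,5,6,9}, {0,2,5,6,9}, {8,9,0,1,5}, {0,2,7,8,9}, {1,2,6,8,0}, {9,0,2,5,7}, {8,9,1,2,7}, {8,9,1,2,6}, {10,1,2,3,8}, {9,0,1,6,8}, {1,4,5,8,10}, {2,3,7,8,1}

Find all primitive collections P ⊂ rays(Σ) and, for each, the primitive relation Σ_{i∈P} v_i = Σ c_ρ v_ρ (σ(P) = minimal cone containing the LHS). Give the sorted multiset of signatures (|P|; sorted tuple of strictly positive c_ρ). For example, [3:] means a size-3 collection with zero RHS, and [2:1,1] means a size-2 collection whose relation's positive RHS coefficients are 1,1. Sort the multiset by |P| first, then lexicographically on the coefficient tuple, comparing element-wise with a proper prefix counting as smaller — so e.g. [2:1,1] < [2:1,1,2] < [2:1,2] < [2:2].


|primitive collections| = 16. Relations:

  {3,9}:  v_{3} + v_{9} = 0  so sig = [2:]
  {3,4}:  v_{3} + v_{4} = v_{10}  so sig = [2:1]
  {4,7}:  v_{4} + v_{7} = v_{3}  so sig = [2:1]
  {9,10}:  v_{9} + v_{10} = v_{4}  so sig = [2:1]
  {4,9}:  v_{4} + v_{9} = v_{0} + v_{1}  so sig = [2:1,1]
  {6,7}:  v_{6} + v_{7} = v_{2} + v_{9}  so sig = [2:1,1]
  {3,6}:  v_{3} + v_{6} = v_{0} + v_{1} + v_{2}  so sig = [2:1,1,1]
  {6,10}:  v_{6} + v_{10} = v_{0} + v_{1} + v_{2} + v_{4}  so sig = [2:1,1,1,1]
  {4,6}:  v_{4} + v_{6} = 2·v_{0} + 2·v_{1} + v_{2}  so sig = [2:1,2,2]
  {7,10}:  v_{7} + v_{10} = 2·v_{3}  so sig = [2:2]
  {0,1,7}:  v_{0} + v_{1} + v_{7} = 0  so sig = [3:]
  {2,5,8}:  v_{2} + v_{5} + v_{8} = 0  so sig = [3:]
  {0,1,3}:  v_{0} + v_{1} + v_{3} = v_{4}  so sig = [3:1]
  {5,6,8}:  v_{5} + v_{6} + v_{8} = v_{0} + v_{1} + v_{9}  so sig = [3:1,1,1]
  {0,1,10}:  v_{0} + v_{1} + v_{10} = 2·v_{4}  so sig = [3:2]
  {0,1,2,9}:  v_{0} + v_{1} + v_{2} + v_{9} = v_{6}  so sig = [4:1]

Signatures (|P|; sorted positive RHS coefficients), sorted:
{ [2:],  [2:1] ×3,  [2:1,1] ×2,  [2:1,1,1],  [2:1,1,1,1],  [2:1,2,2],  [2:2],  [3:] ×2,  [3:1],  [3:1,1,1],  [3:2],  [4:1] }


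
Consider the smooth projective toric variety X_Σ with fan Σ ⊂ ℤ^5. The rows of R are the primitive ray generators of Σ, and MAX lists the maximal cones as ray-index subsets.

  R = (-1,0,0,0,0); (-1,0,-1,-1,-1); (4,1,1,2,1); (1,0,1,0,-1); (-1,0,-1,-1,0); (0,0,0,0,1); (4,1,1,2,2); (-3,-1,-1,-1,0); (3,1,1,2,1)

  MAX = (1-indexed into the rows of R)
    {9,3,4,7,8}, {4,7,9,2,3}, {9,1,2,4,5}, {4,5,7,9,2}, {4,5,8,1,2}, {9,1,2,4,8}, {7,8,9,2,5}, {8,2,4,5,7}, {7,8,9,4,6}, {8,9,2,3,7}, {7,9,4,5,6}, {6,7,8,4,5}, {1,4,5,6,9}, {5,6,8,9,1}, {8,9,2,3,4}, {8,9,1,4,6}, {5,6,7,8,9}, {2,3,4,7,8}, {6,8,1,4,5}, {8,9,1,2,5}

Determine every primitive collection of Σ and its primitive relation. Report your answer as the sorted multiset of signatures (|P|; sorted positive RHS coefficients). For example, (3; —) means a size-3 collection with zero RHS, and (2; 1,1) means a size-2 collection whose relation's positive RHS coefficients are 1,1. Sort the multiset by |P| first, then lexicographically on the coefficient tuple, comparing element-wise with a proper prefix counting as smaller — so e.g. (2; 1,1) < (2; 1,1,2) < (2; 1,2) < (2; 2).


Primitive collections (7):

  P={1,3}:  v_{1} + v_{3} = v_{9}  ⟹  sig = (2; 1)
  P={2,6}:  v_{2} + v_{6} = v_{5}  ⟹  sig = (2; 1)
  P={3,6}:  v_{3} + v_{6} = v_{7}  ⟹  sig = (2; 1)
  P={1,7}:  v_{1} + v_{7} = v_{6} + v_{9}  ⟹  sig = (2; 1,1)
  P={3,5}:  v_{3} + v_{5} = v_{2} + v_{7}  ⟹  sig = (2; 1,1)
  P={4,5,8,9}:  v_{4} + v_{5} + v_{8} + v_{9} = 0  ⟹  sig = (4; —)
  P={2,4,7,8,9}:  v_{2} + v_{4} + v_{7} + v_{8} + v_{9} = v_{3}  ⟹  sig = (5; 1)

Signatures (|P|; sorted positive RHS coefficients), sorted:
{ (2; 1) ×3,  (2; 1,1) ×2,  (4; —),  (5; 1) }


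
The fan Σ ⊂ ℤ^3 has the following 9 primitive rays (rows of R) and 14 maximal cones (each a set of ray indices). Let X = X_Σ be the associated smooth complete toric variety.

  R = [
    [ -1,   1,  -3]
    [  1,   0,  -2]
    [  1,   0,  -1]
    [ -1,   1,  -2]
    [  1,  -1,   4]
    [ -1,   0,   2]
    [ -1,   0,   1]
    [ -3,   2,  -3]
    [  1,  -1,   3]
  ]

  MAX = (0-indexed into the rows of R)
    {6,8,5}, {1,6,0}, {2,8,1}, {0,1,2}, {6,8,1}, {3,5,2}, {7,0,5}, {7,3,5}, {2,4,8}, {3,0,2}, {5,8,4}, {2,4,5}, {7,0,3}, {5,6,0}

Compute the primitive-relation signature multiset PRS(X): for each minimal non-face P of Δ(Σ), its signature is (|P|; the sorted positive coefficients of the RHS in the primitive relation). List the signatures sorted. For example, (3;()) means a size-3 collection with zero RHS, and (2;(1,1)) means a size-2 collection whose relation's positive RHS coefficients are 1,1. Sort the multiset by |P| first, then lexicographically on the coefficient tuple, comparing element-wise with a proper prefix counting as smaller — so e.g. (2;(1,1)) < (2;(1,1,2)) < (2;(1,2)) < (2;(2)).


Minimal non-faces — 18 found among 9 rays, 14 max cones:

  • {0,8}:  v_{0} + v_{8} = 0 — sig = (2;())
  • {1,5}:  v_{1} + v_{5} = 0 — sig = (2;())
  • {2,6}:  v_{2} + v_{6} = 0 — sig = (2;())
  • {0,4}:  v_{0} + v_{4} = v_{2} + v_{5} — sig = (2;(1,1))
  • {1,3}:  v_{1} + v_{3} = v_{0} + v_{2} — sig = (2;(1,1))
  • {1,4}:  v_{1} + v_{4} = v_{2} + v_{8} — sig = (2;(1,1))
  • {1,7}:  v_{1} + v_{7} = v_{0} + v_{3} — sig = (2;(1,1))
  • {3,6}:  v_{3} + v_{6} = v_{0} + v_{5} — sig = (2;(1,1))
  • {3,8}:  v_{3} + v_{8} = v_{2} + v_{5} — sig = (2;(1,1))
  • {4,6}:  v_{4} + v_{6} = v_{5} + v_{8} — sig = (2;(1,1))
  • {7,8}:  v_{7} + v_{8} = v_{3} + v_{5} — sig = (2;(1,1))
  • {4,7}:  v_{4} + v_{7} = v_{2} + v_{3} + 2·v_{5} — sig = (2;(1,1,2))
  • {2,7}:  v_{2} + v_{7} = 2·v_{3} — sig = (2;(2))
  • {3,4}:  v_{3} + v_{4} = 2·v_{2} + 2·v_{5} — sig = (2;(2,2))
  • {6,7}:  v_{6} + v_{7} = 2·v_{0} + 2·v_{5} — sig = (2;(2,2))
  • {0,2,5}:  v_{0} + v_{2} + v_{5} = v_{3} — sig = (3;(1))
  • {0,3,5}:  v_{0} + v_{3} + v_{5} = v_{7} — sig = (3;(1))
  • {2,5,8}:  v_{2} + v_{5} + v_{8} = v_{4} — sig = (3;(1))

Sorted signature multiset PRS(X):
    |P|=2: 15 collections, coeffs (), (), (), (1,1), (1,1), (1,1), (1,1), (1,1), (1,1), (1,1), (1,1), (1,1,2), (2), (2,2), (2,2)
    |P|=3: 3 collections, coeffs (1), (1), (1)


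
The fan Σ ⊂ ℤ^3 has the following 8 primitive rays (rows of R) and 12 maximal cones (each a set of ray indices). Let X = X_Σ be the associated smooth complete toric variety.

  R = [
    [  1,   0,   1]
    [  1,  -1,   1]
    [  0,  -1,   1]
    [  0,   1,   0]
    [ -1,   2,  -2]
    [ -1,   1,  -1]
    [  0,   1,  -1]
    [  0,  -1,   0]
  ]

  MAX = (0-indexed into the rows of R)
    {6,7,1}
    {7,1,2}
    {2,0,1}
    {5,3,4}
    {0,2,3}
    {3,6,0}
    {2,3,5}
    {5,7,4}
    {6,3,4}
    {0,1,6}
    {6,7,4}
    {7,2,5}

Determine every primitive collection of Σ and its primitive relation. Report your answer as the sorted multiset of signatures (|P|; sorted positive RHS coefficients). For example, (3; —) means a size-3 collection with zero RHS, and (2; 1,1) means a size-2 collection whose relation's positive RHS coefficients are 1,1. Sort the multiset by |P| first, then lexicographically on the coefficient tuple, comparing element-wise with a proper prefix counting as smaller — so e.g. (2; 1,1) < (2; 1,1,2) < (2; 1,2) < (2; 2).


The 10 primitive collections of Σ (r=8, n=3):

  P = {1,5}:  v_{1} + v_{5} = 0 ; sig = (2; —)
  P = {2,6}:  v_{2} + v_{6} = 0 ; sig = (2; —)
  P = {3,7}:  v_{3} + v_{7} = 0 ; sig = (2; —)
  P = {0,5}:  v_{0} + v_{5} = v_{3} ; sig = (2; 1)
  P = {0,7}:  v_{0} + v_{7} = v_{1} ; sig = (2; 1)
  P = {1,3}:  v_{1} + v_{3} = v_{0} ; sig = (2; 1)
  P = {1,4}:  v_{1} + v_{4} = v_{6} ; sig = (2; 1)
  P = {2,4}:  v_{2} + v_{4} = v_{5} ; sig = (2; 1)
  P = {5,6}:  v_{5} + v_{6} = v_{4} ; sig = (2; 1)
  P = {0,4}:  v_{0} + v_{4} = v_{3} + v_{6} ; sig = (2; 1,1)

Hence PRS(X_Σ) =
{ (2; —) ×3,  (2; 1) ×6,  (2; 1,1) }


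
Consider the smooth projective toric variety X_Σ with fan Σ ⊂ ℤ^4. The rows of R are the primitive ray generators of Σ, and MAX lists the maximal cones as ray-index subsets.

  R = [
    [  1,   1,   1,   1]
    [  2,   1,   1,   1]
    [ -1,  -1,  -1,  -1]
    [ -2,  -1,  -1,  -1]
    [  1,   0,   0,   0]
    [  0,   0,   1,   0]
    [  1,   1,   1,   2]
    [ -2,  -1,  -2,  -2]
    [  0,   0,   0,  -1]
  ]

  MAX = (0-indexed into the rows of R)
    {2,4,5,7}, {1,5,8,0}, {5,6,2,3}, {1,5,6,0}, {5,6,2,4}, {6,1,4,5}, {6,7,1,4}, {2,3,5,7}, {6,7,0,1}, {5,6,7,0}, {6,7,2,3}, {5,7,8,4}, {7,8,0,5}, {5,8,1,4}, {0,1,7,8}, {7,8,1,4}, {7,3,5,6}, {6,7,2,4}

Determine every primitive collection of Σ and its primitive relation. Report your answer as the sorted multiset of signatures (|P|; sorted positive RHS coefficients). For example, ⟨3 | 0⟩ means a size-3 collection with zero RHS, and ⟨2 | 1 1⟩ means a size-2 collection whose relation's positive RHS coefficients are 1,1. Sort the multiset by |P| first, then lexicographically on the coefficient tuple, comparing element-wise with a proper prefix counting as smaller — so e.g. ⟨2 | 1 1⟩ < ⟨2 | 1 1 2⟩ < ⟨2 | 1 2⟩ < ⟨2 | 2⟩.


|primitive collections| = 12. Relations:

  P = {0,2}:  v_{0} + v_{2} = 0 ; sig = ⟨2 | 0⟩
  P = {1,3}:  v_{1} + v_{3} = 0 ; sig = ⟨2 | 0⟩
  P = {0,4}:  v_{0} + v_{4} = v_{1} ; sig = ⟨2 | 1⟩
  P = {1,2}:  v_{1} + v_{2} = v_{4} ; sig = ⟨2 | 1⟩
  P = {3,4}:  v_{3} + v_{4} = v_{2} ; sig = ⟨2 | 1⟩
  P = {6,8}:  v_{6} + v_{8} = v_{0} ; sig = ⟨2 | 1⟩
  P = {3,8}:  v_{3} + v_{8} = v_{5} + v_{7} ; sig = ⟨2 | 1 1⟩
  P = {0,3}:  v_{0} + v_{3} = v_{5} + v_{6} + v_{7} ; sig = ⟨2 | 1 1 1⟩
  P = {2,8}:  v_{2} + v_{8} = v_{4} + v_{5} + v_{7} ; sig = ⟨2 | 1 1 1⟩
  P = {1,5,7}:  v_{1} + v_{5} + v_{7} = v_{8} ; sig = ⟨3 | 1⟩
  P = {4,5,6,7}:  v_{4} + v_{5} + v_{6} + v_{7} = 0 ; sig = ⟨4 | 0⟩
  P = {2,5,6,7}:  v_{2} + v_{5} + v_{6} + v_{7} = v_{3} ; sig = ⟨4 | 1⟩

Sorted signature multiset PRS(X):
[⟨2 | 0⟩, ⟨2 | 0⟩, ⟨2 | 1⟩, ⟨2 | 1⟩, ⟨2 | 1⟩, ⟨2 | 1⟩, ⟨2 | 1 1⟩, ⟨2 | 1 1 1⟩, ⟨2 | 1 1 1⟩, ⟨3 | 1⟩, ⟨4 | 0⟩, ⟨4 | 1⟩]


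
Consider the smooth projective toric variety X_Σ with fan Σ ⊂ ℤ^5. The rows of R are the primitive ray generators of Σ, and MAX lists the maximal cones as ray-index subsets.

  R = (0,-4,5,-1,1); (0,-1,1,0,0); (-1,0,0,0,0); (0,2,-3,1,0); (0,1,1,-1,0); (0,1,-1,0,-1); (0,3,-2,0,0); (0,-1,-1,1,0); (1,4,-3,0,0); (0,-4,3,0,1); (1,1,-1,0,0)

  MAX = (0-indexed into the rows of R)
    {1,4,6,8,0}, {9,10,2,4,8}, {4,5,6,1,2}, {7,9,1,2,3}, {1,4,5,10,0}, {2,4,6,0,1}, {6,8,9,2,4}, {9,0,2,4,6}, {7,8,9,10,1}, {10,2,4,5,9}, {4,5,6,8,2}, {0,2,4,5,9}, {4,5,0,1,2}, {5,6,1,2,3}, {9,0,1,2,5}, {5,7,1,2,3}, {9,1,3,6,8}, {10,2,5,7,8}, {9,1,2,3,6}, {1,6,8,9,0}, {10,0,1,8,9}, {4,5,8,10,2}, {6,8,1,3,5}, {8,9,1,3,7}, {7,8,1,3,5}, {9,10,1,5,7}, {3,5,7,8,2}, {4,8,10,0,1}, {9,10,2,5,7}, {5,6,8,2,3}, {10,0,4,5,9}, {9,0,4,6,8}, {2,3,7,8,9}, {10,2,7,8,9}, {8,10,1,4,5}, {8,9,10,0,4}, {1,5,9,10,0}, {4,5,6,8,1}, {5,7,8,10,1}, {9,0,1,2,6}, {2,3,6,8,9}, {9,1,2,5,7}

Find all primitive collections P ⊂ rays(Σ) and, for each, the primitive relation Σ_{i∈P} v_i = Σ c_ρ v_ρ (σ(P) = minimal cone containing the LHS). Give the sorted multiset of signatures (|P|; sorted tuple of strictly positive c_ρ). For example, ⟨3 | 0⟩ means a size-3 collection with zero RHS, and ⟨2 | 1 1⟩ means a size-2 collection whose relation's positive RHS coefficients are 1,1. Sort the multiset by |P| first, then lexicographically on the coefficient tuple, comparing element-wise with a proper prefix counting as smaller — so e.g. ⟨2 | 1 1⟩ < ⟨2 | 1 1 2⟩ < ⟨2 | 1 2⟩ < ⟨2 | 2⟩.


Primitive collections (17):

  P={4,7}:  v_{4} + v_{7} = 0  ⟹  sig = ⟨2 | 0⟩
  P={3,4}:  v_{3} + v_{4} = v_{6}  ⟹  sig = ⟨2 | 1⟩
  P={6,7}:  v_{6} + v_{7} = v_{3}  ⟹  sig = ⟨2 | 1⟩
  P={6,10}:  v_{6} + v_{10} = v_{8}  ⟹  sig = ⟨2 | 1⟩
  P={0,7}:  v_{0} + v_{7} = v_{1} + v_{9}  ⟹  sig = ⟨2 | 1 1⟩
  P={3,10}:  v_{3} + v_{10} = v_{7} + v_{8}  ⟹  sig = ⟨2 | 1 1⟩
  P={0,3}:  v_{0} + v_{3} = v_{1} + v_{6} + v_{9}  ⟹  sig = ⟨2 | 1 1 1⟩
  P={1,2,10}:  v_{1} + v_{2} + v_{10} = 0  ⟹  sig = ⟨3 | 0⟩
  P={5,6,9}:  v_{5} + v_{6} + v_{9} = 0  ⟹  sig = ⟨3 | 0⟩
  P={1,2,8}:  v_{1} + v_{2} + v_{8} = v_{6}  ⟹  sig = ⟨3 | 1⟩
  P={1,4,9}:  v_{1} + v_{4} + v_{9} = v_{0}  ⟹  sig = ⟨3 | 1⟩
  P={3,5,9}:  v_{3} + v_{5} + v_{9} = v_{7}  ⟹  sig = ⟨3 | 1⟩
  P={5,8,9}:  v_{5} + v_{8} + v_{9} = v_{10}  ⟹  sig = ⟨3 | 1⟩
  P={0,2,10}:  v_{0} + v_{2} + v_{10} = v_{4} + v_{9}  ⟹  sig = ⟨3 | 1 1⟩
  P={0,5,6}:  v_{0} + v_{5} + v_{6} = v_{1} + v_{4}  ⟹  sig = ⟨3 | 1 1⟩
  P={0,2,8}:  v_{0} + v_{2} + v_{8} = v_{4} + v_{6} + v_{9}  ⟹  sig = ⟨3 | 1 1 1⟩
  P={0,5,8}:  v_{0} + v_{5} + v_{8} = v_{1} + v_{4} + v_{10}  ⟹  sig = ⟨3 | 1 1 1⟩

Sorted signature multiset PRS(X):
[⟨2 | 0⟩, ⟨2 | 1⟩, ⟨2 | 1⟩, ⟨2 | 1⟩, ⟨2 | 1 1⟩, ⟨2 | 1 1⟩, ⟨2 | 1 1 1⟩, ⟨3 | 0⟩, ⟨3 | 0⟩, ⟨3 | 1⟩, ⟨3 | 1⟩, ⟨3 | 1⟩, ⟨3 | 1⟩, ⟨3 | 1 1⟩, ⟨3 | 1 1⟩, ⟨3 | 1 1 1⟩, ⟨3 | 1 1 1⟩]


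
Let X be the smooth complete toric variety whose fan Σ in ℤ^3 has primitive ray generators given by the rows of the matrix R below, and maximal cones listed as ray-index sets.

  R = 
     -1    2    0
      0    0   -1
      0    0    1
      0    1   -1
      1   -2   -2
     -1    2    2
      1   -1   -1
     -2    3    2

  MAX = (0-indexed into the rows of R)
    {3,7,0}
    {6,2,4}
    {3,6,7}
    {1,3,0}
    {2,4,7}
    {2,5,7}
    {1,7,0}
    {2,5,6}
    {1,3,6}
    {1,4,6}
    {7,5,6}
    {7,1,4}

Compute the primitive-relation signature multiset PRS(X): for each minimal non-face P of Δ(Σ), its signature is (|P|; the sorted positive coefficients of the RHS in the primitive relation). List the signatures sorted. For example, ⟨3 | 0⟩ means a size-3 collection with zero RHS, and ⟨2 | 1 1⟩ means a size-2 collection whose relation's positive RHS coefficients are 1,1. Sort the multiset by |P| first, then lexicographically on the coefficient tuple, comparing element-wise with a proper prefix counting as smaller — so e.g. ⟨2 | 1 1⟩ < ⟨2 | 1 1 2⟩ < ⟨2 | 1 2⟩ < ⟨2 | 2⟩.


Primitive collections (14):

  P={1,2}:  v_{1} + v_{2} = 0  ⇒ sig = ⟨2 | 0⟩
  P={4,5}:  v_{4} + v_{5} = 0  ⇒ sig = ⟨2 | 0⟩
  P={0,6}:  v_{0} + v_{6} = v_{3}  ⇒ sig = ⟨2 | 1⟩
  P={0,2}:  v_{0} + v_{2} = v_{6} + v_{7}  ⇒ sig = ⟨2 | 1 1⟩
  P={1,5}:  v_{1} + v_{5} = v_{6} + v_{7}  ⇒ sig = ⟨2 | 1 1⟩
  P={2,3}:  v_{2} + v_{3} = 2·v_{6} + v_{7}  ⇒ sig = ⟨2 | 1 2⟩
  P={3,4}:  v_{3} + v_{4} = 2·v_{1} + v_{6}  ⇒ sig = ⟨2 | 1 2⟩
  P={0,4}:  v_{0} + v_{4} = 2·v_{1}  ⇒ sig = ⟨2 | 2⟩
  P={0,5}:  v_{0} + v_{5} = 2·v_{6} + 2·v_{7}  ⇒ sig = ⟨2 | 2 2⟩
  P={3,5}:  v_{3} + v_{5} = 3·v_{6} + 2·v_{7}  ⇒ sig = ⟨2 | 2 3⟩
  P={1,6,7}:  v_{1} + v_{6} + v_{7} = v_{0}  ⇒ sig = ⟨3 | 1⟩
  P={2,6,7}:  v_{2} + v_{6} + v_{7} = v_{5}  ⇒ sig = ⟨3 | 1⟩
  P={4,6,7}:  v_{4} + v_{6} + v_{7} = v_{1}  ⇒ sig = ⟨3 | 1⟩
  P={1,3,7}:  v_{1} + v_{3} + v_{7} = 2·v_{0}  ⇒ sig = ⟨3 | 2⟩

Sorted signature multiset PRS(X):
    ⟨2 | 0⟩
    ⟨2 | 0⟩
    ⟨2 | 1⟩
    ⟨2 | 1 1⟩
    ⟨2 | 1 1⟩
    ⟨2 | 1 2⟩
    ⟨2 | 1 2⟩
    ⟨2 | 2⟩
    ⟨2 | 2 2⟩
    ⟨2 | 2 3⟩
    ⟨3 | 1⟩
    ⟨3 | 1⟩
    ⟨3 | 1⟩
    ⟨3 | 2⟩


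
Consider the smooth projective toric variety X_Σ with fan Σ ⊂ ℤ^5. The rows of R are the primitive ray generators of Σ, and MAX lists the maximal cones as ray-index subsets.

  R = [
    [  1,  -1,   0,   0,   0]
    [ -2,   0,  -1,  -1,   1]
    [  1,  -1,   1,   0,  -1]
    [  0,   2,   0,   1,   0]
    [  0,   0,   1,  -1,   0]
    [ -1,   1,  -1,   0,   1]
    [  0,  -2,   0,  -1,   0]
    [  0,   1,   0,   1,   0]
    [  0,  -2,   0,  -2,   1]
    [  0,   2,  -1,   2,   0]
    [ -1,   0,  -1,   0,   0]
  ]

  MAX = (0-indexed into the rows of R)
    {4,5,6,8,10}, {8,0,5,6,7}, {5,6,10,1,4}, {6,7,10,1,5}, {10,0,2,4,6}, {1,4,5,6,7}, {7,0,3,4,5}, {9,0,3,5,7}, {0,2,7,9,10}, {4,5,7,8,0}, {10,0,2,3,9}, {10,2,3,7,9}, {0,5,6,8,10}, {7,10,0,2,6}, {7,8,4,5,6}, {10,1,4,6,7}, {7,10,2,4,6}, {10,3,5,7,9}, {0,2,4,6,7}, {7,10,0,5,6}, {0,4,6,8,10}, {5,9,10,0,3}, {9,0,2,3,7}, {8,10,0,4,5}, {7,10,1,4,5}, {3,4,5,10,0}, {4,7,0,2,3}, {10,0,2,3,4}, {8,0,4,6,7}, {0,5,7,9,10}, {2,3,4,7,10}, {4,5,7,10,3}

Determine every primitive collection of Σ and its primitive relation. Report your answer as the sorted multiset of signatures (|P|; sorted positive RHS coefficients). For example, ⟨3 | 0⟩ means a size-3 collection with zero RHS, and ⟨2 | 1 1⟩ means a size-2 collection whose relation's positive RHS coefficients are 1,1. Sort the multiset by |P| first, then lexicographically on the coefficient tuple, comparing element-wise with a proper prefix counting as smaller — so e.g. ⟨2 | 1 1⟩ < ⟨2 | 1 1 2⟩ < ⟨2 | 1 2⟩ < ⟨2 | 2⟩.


17 minimal non-faces of Δ(Σ) (on 11 rays):

  P={2,5}:  v_{2} + v_{5} = 0  ⟹  sig = ⟨2 | 0⟩
  P={3,6}:  v_{3} + v_{6} = 0  ⟹  sig = ⟨2 | 0⟩
  P={4,9}:  v_{4} + v_{9} = v_{3}  ⟹  sig = ⟨2 | 1⟩
  P={0,1}:  v_{0} + v_{1} = v_{5} + v_{6}  ⟹  sig = ⟨2 | 1 1⟩
  P={8,9}:  v_{8} + v_{9} = v_{0} + v_{5}  ⟹  sig = ⟨2 | 1 1⟩
  P={1,9}:  v_{1} + v_{9} = v_{5} + v_{7} + v_{10}  ⟹  sig = ⟨2 | 1 1 1⟩
  P={2,8}:  v_{2} + v_{8} = v_{0} + v_{4} + v_{6}  ⟹  sig = ⟨2 | 1 1 1⟩
  P={3,8}:  v_{3} + v_{8} = v_{0} + v_{4} + v_{5}  ⟹  sig = ⟨2 | 1 1 1⟩
  P={6,9}:  v_{6} + v_{9} = v_{0} + v_{7} + v_{10}  ⟹  sig = ⟨2 | 1 1 1⟩
  P={1,2}:  v_{1} + v_{2} = v_{4} + v_{6} + v_{7} + v_{10}  ⟹  sig = ⟨2 | 1 1 1 1⟩
  P={1,3}:  v_{1} + v_{3} = v_{4} + v_{5} + v_{7} + v_{10}  ⟹  sig = ⟨2 | 1 1 1 1⟩
  P={1,8}:  v_{1} + v_{8} = v_{4} + 2·v_{5} + 2·v_{6}  ⟹  sig = ⟨2 | 1 2 2⟩
  P={7,8,10}:  v_{7} + v_{8} + v_{10} = v_{5} + v_{6}  ⟹  sig = ⟨3 | 1 1⟩
  P={0,4,7,10}:  v_{0} + v_{4} + v_{7} + v_{10} = 0  ⟹  sig = ⟨4 | 0⟩
  P={0,3,7,10}:  v_{0} + v_{3} + v_{7} + v_{10} = v_{9}  ⟹  sig = ⟨4 | 1⟩
  P={0,4,5,6}:  v_{0} + v_{4} + v_{5} + v_{6} = v_{8}  ⟹  sig = ⟨4 | 1⟩
  P={4,5,6,7,10}:  v_{4} + v_{5} + v_{6} + v_{7} + v_{10} = v_{1}  ⟹  sig = ⟨5 | 1⟩

Signatures (|P|; sorted positive RHS coefficients), sorted:
    |P|=2: 12 collections, coeffs (), (), (1), (1,1), (1,1), (1,1,1), (1,1,1), (1,1,1), (1,1,1), (1,1,1,1), (1,1,1,1), (1,2,2)
    |P|=3: 1 collection, coeffs (1,1)
    |P|=4: 3 collections, coeffs (), (1), (1)
    |P|=5: 1 collection, coeffs (1)


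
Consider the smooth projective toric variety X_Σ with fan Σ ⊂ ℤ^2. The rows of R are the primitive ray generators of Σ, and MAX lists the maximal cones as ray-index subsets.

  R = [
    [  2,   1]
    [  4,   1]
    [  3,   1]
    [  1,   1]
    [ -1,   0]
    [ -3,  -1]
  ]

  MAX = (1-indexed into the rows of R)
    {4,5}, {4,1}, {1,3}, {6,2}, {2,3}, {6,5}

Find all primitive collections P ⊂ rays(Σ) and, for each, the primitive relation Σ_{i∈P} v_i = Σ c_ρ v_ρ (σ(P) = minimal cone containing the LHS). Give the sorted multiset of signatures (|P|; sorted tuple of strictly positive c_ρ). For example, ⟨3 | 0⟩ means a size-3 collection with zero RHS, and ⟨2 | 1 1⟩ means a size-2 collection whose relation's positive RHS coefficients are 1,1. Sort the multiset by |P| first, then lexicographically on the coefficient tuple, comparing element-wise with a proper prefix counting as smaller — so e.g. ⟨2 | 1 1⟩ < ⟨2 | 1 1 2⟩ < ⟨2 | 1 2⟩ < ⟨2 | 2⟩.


The 9 primitive collections of Σ (r=6, n=2):

  • {3,6}:  v_{3} + v_{6} = 0  so sig = ⟨2 | 0⟩
  • {1,5}:  v_{1} + v_{5} = v_{4}  so sig = ⟨2 | 1⟩
  • {1,6}:  v_{1} + v_{6} = v_{5}  so sig = ⟨2 | 1⟩
  • {2,5}:  v_{2} + v_{5} = v_{3}  so sig = ⟨2 | 1⟩
  • {3,5}:  v_{3} + v_{5} = v_{1}  so sig = ⟨2 | 1⟩
  • {2,4}:  v_{2} + v_{4} = v_{1} + v_{3}  so sig = ⟨2 | 1 1⟩
  • {1,2}:  v_{1} + v_{2} = 2·v_{3}  so sig = ⟨2 | 2⟩
  • {3,4}:  v_{3} + v_{4} = 2·v_{1}  so sig = ⟨2 | 2⟩
  • {4,6}:  v_{4} + v_{6} = 2·v_{5}  so sig = ⟨2 | 2⟩

so the primitive-relation signature multiset is
{ ⟨2 | 0⟩,  ⟨2 | 1⟩ ×4,  ⟨2 | 1 1⟩,  ⟨2 | 2⟩ ×3 }


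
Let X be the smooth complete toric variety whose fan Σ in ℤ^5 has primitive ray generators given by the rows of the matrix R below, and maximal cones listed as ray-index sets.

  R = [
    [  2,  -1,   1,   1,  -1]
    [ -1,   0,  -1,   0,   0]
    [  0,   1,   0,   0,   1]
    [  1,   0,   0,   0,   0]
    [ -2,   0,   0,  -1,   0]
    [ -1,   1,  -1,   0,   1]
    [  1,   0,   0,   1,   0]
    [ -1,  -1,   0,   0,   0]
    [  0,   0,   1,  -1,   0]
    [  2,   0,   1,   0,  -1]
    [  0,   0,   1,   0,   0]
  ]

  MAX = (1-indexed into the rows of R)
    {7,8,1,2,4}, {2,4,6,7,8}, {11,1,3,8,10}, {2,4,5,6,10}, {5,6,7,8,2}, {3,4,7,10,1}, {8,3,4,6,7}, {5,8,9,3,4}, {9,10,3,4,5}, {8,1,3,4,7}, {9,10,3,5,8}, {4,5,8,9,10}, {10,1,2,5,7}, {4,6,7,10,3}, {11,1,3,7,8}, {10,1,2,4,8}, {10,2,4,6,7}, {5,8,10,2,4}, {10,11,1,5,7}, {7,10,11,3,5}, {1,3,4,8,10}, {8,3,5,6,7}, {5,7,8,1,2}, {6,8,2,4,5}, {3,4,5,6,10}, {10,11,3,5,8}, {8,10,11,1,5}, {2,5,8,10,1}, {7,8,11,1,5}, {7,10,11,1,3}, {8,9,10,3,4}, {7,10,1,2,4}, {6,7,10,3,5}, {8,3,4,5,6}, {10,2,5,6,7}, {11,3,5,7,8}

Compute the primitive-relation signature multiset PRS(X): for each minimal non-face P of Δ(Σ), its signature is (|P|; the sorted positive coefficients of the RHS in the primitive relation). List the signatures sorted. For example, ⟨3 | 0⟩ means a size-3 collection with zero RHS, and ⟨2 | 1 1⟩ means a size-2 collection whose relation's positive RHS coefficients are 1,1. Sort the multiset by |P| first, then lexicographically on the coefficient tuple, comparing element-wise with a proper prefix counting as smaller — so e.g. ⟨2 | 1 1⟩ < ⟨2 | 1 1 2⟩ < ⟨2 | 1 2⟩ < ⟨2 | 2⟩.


The 16 primitive collections of Σ (r=11, n=5):

  P={1,6}:  v_{1} + v_{6} = v_{7}  so sig = ⟨2 | 1⟩
  P={2,3}:  v_{2} + v_{3} = v_{6}  so sig = ⟨2 | 1⟩
  P={2,9}:  v_{2} + v_{9} = v_{4} + v_{5}  so sig = ⟨2 | 1 1⟩
  P={2,11}:  v_{2} + v_{11} = v_{5} + v_{7}  so sig = ⟨2 | 1 1⟩
  P={4,11}:  v_{4} + v_{11} = v_{3} + v_{8} + v_{10}  so sig = ⟨2 | 1 1 1⟩
  P={6,9}:  v_{6} + v_{9} = v_{3} + v_{4} + v_{5}  so sig = ⟨2 | 1 1 1⟩
  P={6,11}:  v_{6} + v_{11} = v_{3} + v_{5} + v_{7}  so sig = ⟨2 | 1 1 1⟩
  P={7,9}:  v_{7} + v_{9} = v_{3} + v_{8} + v_{10}  so sig = ⟨2 | 1 1 1⟩
  P={1,9}:  v_{1} + v_{9} = v_{3} + 2·v_{8} + 2·v_{10}  so sig = ⟨2 | 1 2 2⟩
  P={9,11}:  v_{9} + v_{11} = 2·v_{3} + v_{5} + 2·v_{8} + 2·v_{10}  so sig = ⟨2 | 1 2 2 2⟩
  P={4,5,7}:  v_{4} + v_{5} + v_{7} = 0  so sig = ⟨3 | 0⟩
  P={6,8,10}:  v_{6} + v_{8} + v_{10} = 0  so sig = ⟨3 | 0⟩
  P={1,3,5}:  v_{1} + v_{3} + v_{5} = v_{11}  so sig = ⟨3 | 1⟩
  P={7,8,10}:  v_{7} + v_{8} + v_{10} = v_{1}  so sig = ⟨3 | 1⟩
  P={1,4,5}:  v_{1} + v_{4} + v_{5} = v_{8} + v_{10}  so sig = ⟨3 | 1 1⟩
  P={3,4,5,8,10}:  v_{3} + v_{4} + v_{5} + v_{8} + v_{10} = v_{9}  so sig = ⟨5 | 1⟩

Sorted signature multiset PRS(X):
    ⟨2 | 1⟩
    ⟨2 | 1⟩
    ⟨2 | 1 1⟩
    ⟨2 | 1 1⟩
    ⟨2 | 1 1 1⟩
    ⟨2 | 1 1 1⟩
    ⟨2 | 1 1 1⟩
    ⟨2 | 1 1 1⟩
    ⟨2 | 1 2 2⟩
    ⟨2 | 1 2 2 2⟩
    ⟨3 | 0⟩
    ⟨3 | 0⟩
    ⟨3 | 1⟩
    ⟨3 | 1⟩
    ⟨3 | 1 1⟩
    ⟨5 | 1⟩


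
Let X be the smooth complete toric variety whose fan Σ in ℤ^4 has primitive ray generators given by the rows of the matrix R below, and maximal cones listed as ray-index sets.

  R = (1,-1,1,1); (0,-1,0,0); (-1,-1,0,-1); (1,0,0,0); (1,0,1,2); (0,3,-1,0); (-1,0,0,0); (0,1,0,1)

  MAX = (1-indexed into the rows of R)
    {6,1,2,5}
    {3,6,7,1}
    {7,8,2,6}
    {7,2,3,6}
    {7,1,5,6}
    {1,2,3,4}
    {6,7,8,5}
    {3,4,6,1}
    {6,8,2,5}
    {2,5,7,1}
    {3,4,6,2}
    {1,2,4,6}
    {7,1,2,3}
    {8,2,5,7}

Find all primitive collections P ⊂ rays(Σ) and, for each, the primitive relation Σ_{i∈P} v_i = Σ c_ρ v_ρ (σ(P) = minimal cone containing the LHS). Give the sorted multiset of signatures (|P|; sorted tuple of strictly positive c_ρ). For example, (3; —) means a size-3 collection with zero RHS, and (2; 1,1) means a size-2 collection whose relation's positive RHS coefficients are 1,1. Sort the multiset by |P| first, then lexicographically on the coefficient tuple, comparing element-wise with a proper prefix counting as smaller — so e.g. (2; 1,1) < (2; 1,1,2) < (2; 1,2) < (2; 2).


9 minimal non-faces of Δ(Σ) (on 8 rays):

  P={4,7}:  v_{4} + v_{7} = 0 — sig = (2; —)
  P={1,8}:  v_{1} + v_{8} = v_{5} — sig = (2; 1)
  P={3,8}:  v_{3} + v_{8} = v_{7} — sig = (2; 1)
  P={3,5}:  v_{3} + v_{5} = v_{1} + v_{7} — sig = (2; 1,1)
  P={4,8}:  v_{4} + v_{8} = v_{1} + v_{2} + v_{6} — sig = (2; 1,1,1)
  P={4,5}:  v_{4} + v_{5} = 2·v_{1} + v_{2} + v_{6} — sig = (2; 1,1,2)
  P={1,2,3,6}:  v_{1} + v_{2} + v_{3} + v_{6} = 0 — sig = (4; —)
  P={1,2,6,7}:  v_{1} + v_{2} + v_{6} + v_{7} = v_{8} — sig = (4; 1)
  P={2,5,6,7}:  v_{2} + v_{5} + v_{6} + v_{7} = 2·v_{8} — sig = (4; 2)

Sorted signature multiset PRS(X):
    (2; —)
    (2; 1)
    (2; 1)
    (2; 1,1)
    (2; 1,1,1)
    (2; 1,1,2)
    (4; —)
    (4; 1)
    (4; 2)


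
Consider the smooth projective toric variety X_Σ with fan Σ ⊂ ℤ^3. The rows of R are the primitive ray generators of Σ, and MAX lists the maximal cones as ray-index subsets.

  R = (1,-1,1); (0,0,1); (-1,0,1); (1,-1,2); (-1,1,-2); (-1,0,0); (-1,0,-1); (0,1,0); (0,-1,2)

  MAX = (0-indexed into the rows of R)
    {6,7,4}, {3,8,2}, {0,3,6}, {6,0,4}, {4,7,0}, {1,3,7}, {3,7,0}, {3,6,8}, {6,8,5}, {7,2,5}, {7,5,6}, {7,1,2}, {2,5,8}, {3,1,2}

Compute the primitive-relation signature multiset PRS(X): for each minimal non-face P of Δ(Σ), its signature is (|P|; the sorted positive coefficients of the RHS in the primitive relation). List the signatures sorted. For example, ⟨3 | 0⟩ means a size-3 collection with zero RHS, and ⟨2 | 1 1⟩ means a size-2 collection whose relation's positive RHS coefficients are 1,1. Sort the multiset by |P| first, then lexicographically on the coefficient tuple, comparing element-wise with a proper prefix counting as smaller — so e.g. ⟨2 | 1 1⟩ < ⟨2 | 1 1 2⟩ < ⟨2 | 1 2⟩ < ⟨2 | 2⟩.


The 18 primitive collections of Σ (r=9, n=3):

  • {3,4}:  v_{3} + v_{4} = 0  ⟹  sig = ⟨2 | 0⟩
  • {0,1}:  v_{0} + v_{1} = v_{3}  ⟹  sig = ⟨2 | 1⟩
  • {0,2}:  v_{0} + v_{2} = v_{8}  ⟹  sig = ⟨2 | 1⟩
  • {1,5}:  v_{1} + v_{5} = v_{2}  ⟹  sig = ⟨2 | 1⟩
  • {1,6}:  v_{1} + v_{6} = v_{5}  ⟹  sig = ⟨2 | 1⟩
  • {3,5}:  v_{3} + v_{5} = v_{8}  ⟹  sig = ⟨2 | 1⟩
  • {4,8}:  v_{4} + v_{8} = v_{5}  ⟹  sig = ⟨2 | 1⟩
  • {0,5}:  v_{0} + v_{5} = v_{3} + v_{6}  ⟹  sig = ⟨2 | 1 1⟩
  • {1,4}:  v_{1} + v_{4} = v_{6} + v_{7}  ⟹  sig = ⟨2 | 1 1⟩
  • {1,8}:  v_{1} + v_{8} = v_{2} + v_{3}  ⟹  sig = ⟨2 | 1 1⟩
  • {2,4}:  v_{2} + v_{4} = v_{5} + v_{6} + v_{7}  ⟹  sig = ⟨2 | 1 1 1⟩
  • {0,8}:  v_{0} + v_{8} = 2·v_{3} + v_{6}  ⟹  sig = ⟨2 | 1 2⟩
  • {4,5}:  v_{4} + v_{5} = 2·v_{6} + v_{7}  ⟹  sig = ⟨2 | 1 2⟩
  • {2,6}:  v_{2} + v_{6} = 2·v_{5}  ⟹  sig = ⟨2 | 2⟩
  • {7,8}:  v_{7} + v_{8} = 2·v_{1}  ⟹  sig = ⟨2 | 2⟩
  • {0,6,7}:  v_{0} + v_{6} + v_{7} = 0  ⟹  sig = ⟨3 | 0⟩
  • {3,6,7}:  v_{3} + v_{6} + v_{7} = v_{1}  ⟹  sig = ⟨3 | 1⟩
  • {2,3,7}:  v_{2} + v_{3} + v_{7} = 3·v_{1}  ⟹  sig = ⟨3 | 3⟩

Sorted signature multiset PRS(X):
[⟨2 | 0⟩, ⟨2 | 1⟩, ⟨2 | 1⟩, ⟨2 | 1⟩, ⟨2 | 1⟩, ⟨2 | 1⟩, ⟨2 | 1⟩, ⟨2 | 1 1⟩, ⟨2 | 1 1⟩, ⟨2 | 1 1⟩, ⟨2 | 1 1 1⟩, ⟨2 | 1 2⟩, ⟨2 | 1 2⟩, ⟨2 | 2⟩, ⟨2 | 2⟩, ⟨3 | 0⟩, ⟨3 | 1⟩, ⟨3 | 3⟩]


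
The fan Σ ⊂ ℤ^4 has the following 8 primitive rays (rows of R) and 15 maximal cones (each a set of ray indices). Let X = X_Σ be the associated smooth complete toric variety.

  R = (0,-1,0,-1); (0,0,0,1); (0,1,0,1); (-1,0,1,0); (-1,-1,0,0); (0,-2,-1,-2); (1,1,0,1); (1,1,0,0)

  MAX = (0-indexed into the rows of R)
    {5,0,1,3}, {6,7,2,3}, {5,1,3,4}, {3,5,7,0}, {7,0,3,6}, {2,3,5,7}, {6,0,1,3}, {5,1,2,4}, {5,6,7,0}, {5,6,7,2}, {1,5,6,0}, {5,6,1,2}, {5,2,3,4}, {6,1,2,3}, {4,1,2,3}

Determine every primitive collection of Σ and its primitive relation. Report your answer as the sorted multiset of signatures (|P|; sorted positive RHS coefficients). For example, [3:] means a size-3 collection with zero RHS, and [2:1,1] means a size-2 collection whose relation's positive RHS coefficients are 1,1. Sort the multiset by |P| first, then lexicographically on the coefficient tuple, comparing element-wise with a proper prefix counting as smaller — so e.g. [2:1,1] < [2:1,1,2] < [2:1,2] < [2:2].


Δ(Σ) — 8 vertices, 7 min non-faces:

  P = {0,2}:  v_{0} + v_{2} = 0 ; sig = [2:]
  P = {4,7}:  v_{4} + v_{7} = 0 ; sig = [2:]
  P = {1,7}:  v_{1} + v_{7} = v_{6} ; sig = [2:1]
  P = {4,6}:  v_{4} + v_{6} = v_{1} ; sig = [2:1]
  P = {0,4}:  v_{0} + v_{4} = v_{1} + v_{3} + v_{5} ; sig = [2:1,1,1]
  P = {3,5,6}:  v_{3} + v_{5} + v_{6} = v_{0} ; sig = [3:1]
  P = {1,2,3,5}:  v_{1} + v_{2} + v_{3} + v_{5} = v_{4} ; sig = [4:1]

Sorted signature multiset PRS(X):
    |P|=2: 5 collections, coeffs (), (), (1), (1), (1,1,1)
    |P|=3: 1 collection, coeffs (1)
    |P|=4: 1 collection, coeffs (1)


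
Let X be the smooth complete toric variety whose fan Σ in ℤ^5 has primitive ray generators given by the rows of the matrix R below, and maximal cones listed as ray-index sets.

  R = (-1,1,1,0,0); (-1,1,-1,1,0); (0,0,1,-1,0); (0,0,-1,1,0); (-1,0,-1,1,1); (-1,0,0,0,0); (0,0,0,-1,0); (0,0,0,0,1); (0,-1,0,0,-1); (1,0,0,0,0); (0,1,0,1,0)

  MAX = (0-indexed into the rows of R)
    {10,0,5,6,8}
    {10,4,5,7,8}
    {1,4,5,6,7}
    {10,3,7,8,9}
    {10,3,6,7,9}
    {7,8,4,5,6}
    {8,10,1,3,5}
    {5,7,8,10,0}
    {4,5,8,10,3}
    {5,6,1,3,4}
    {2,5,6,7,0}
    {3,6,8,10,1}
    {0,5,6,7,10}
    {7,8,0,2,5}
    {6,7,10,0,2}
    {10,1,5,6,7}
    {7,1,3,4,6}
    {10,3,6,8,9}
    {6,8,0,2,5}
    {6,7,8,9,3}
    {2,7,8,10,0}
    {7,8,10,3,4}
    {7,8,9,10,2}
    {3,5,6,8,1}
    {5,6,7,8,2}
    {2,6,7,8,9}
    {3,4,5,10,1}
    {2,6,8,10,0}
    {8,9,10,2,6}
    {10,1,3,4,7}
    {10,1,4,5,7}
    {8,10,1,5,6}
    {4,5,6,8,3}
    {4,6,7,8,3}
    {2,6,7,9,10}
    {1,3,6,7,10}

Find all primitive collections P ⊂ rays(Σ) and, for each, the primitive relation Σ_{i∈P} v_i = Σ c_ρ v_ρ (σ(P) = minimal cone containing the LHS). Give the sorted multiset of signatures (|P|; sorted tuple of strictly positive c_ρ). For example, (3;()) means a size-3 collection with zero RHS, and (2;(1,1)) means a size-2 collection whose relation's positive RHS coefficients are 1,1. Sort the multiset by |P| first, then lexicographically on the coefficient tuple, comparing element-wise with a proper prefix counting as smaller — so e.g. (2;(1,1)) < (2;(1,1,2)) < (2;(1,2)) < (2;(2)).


Primitive collections (18):

  P = {2,3}:  v_{2} + v_{3} = 0  so sig = (2;())
  P = {5,9}:  v_{5} + v_{9} = 0  so sig = (2;())
  P = {0,3}:  v_{0} + v_{3} = v_{5} + v_{10}  so sig = (2;(1,1))
  P = {0,9}:  v_{0} + v_{9} = v_{2} + v_{10}  so sig = (2;(1,1))
  P = {2,4}:  v_{2} + v_{4} = v_{5} + v_{7}  so sig = (2;(1,1))
  P = {4,9}:  v_{4} + v_{9} = v_{3} + v_{7}  so sig = (2;(1,1))
  P = {1,2}:  v_{1} + v_{2} = v_{5} + v_{6} + v_{10}  so sig = (2;(1,1,1))
  P = {1,9}:  v_{1} + v_{9} = v_{3} + v_{6} + v_{10}  so sig = (2;(1,1,1))
  P = {0,4}:  v_{0} + v_{4} = 2·v_{5} + v_{7} + v_{10}  so sig = (2;(1,1,2))
  P = {0,1}:  v_{0} + v_{1} = 2·v_{5} + v_{6} + 2·v_{10}  so sig = (2;(1,2,2))
  P = {2,5,10}:  v_{2} + v_{5} + v_{10} = v_{0}  so sig = (3;(1))
  P = {3,5,7}:  v_{3} + v_{5} + v_{7} = v_{4}  so sig = (3;(1))
  P = {1,7,8}:  v_{1} + v_{7} + v_{8} = v_{3} + v_{5}  so sig = (3;(1,1))
  P = {4,6,10}:  v_{4} + v_{6} + v_{10} = v_{1} + v_{7}  so sig = (3;(1,1))
  P = {1,4,8}:  v_{1} + v_{4} + v_{8} = 2·v_{3} + 2·v_{5}  so sig = (3;(2,2))
  P = {6,7,8,10}:  v_{6} + v_{7} + v_{8} + v_{10} = 0  so sig = (4;())
  P = {3,5,6,10}:  v_{3} + v_{5} + v_{6} + v_{10} = v_{1}  so sig = (4;(1))
  P = {0,6,7,8}:  v_{0} + v_{6} + v_{7} + v_{8} = v_{2} + v_{5}  so sig = (4;(1,1))

so the primitive-relation signature multiset is
[(2;()), (2;()), (2;(1,1)), (2;(1,1)), (2;(1,1)), (2;(1,1)), (2;(1,1,1)), (2;(1,1,1)), (2;(1,1,2)), (2;(1,2,2)), (3;(1)), (3;(1)), (3;(1,1)), (3;(1,1)), (3;(2,2)), (4;()), (4;(1)), (4;(1,1))]


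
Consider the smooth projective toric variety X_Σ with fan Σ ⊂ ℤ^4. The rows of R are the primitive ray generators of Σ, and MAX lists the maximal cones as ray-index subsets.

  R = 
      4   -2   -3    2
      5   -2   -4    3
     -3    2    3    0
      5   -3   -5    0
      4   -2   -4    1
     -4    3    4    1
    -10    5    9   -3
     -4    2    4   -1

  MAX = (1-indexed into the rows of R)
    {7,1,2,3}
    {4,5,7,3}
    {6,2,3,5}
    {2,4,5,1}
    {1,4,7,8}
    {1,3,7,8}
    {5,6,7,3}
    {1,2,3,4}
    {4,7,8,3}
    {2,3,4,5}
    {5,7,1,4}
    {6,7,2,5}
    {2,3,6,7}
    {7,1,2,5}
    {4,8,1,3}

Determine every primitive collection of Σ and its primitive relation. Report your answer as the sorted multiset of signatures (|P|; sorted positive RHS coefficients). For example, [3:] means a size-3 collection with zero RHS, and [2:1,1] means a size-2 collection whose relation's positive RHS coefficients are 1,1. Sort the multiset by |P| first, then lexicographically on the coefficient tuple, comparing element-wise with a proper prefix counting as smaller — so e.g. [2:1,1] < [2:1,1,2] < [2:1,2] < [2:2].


Δ(Σ) — 8 vertices, 9 min non-faces:

  • {5,8}:  v_{5} + v_{8} = 0 — sig = [2:]
  • {2,8}:  v_{2} + v_{8} = v_{1} + v_{3} — sig = [2:1,1]
  • {4,6}:  v_{4} + v_{6} = v_{3} + v_{5} — sig = [2:1,1]
  • {6,8}:  v_{6} + v_{8} = v_{2} + v_{3} + v_{7} — sig = [2:1,1,1]
  • {1,6}:  v_{1} + v_{6} = 2·v_{2} + v_{7} — sig = [2:1,2]
  • {2,4,7}:  v_{2} + v_{4} + v_{7} = 0 — sig = [3:]
  • {1,3,5}:  v_{1} + v_{3} + v_{5} = v_{2} — sig = [3:1]
  • {1,3,4,7}:  v_{1} + v_{3} + v_{4} + v_{7} = v_{8} — sig = [4:1]
  • {2,3,5,7}:  v_{2} + v_{3} + v_{5} + v_{7} = v_{6} — sig = [4:1]

Signatures (|P|; sorted positive RHS coefficients), sorted:
    |P|=2: 5 collections, coeffs (), (1,1), (1,1), (1,1,1), (1,2)
    |P|=3: 2 collections, coeffs (), (1)
    |P|=4: 2 collections, coeffs (1), (1)


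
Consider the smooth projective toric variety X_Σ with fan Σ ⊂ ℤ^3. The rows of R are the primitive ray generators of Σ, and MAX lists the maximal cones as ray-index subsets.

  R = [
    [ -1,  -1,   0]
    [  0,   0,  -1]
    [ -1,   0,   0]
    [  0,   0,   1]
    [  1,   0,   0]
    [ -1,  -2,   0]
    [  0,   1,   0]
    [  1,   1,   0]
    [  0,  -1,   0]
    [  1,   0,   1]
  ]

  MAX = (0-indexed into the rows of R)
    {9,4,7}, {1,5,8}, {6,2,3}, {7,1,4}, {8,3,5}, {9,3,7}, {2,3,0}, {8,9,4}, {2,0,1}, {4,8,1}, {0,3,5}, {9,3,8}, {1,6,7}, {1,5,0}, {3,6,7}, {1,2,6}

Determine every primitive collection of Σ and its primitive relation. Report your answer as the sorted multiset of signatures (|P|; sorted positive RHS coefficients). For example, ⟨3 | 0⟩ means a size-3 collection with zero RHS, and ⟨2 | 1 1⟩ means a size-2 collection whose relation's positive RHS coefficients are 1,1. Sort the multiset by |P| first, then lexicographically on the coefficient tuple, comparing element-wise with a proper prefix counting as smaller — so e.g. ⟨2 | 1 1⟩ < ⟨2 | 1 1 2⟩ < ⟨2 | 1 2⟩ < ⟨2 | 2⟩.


|primitive collections| = 21. Relations:

  P={0,7}:  v_{0} + v_{7} = 0  ⇒ sig = ⟨2 | 0⟩
  P={1,3}:  v_{1} + v_{3} = 0  ⇒ sig = ⟨2 | 0⟩
  P={2,4}:  v_{2} + v_{4} = 0  ⇒ sig = ⟨2 | 0⟩
  P={6,8}:  v_{6} + v_{8} = 0  ⇒ sig = ⟨2 | 0⟩
  P={0,4}:  v_{0} + v_{4} = v_{8}  ⇒ sig = ⟨2 | 1⟩
  P={0,6}:  v_{0} + v_{6} = v_{2}  ⇒ sig = ⟨2 | 1⟩
  P={0,8}:  v_{0} + v_{8} = v_{5}  ⇒ sig = ⟨2 | 1⟩
  P={1,9}:  v_{1} + v_{9} = v_{4}  ⇒ sig = ⟨2 | 1⟩
  P={2,7}:  v_{2} + v_{7} = v_{6}  ⇒ sig = ⟨2 | 1⟩
  P={2,8}:  v_{2} + v_{8} = v_{0}  ⇒ sig = ⟨2 | 1⟩
  P={2,9}:  v_{2} + v_{9} = v_{3}  ⇒ sig = ⟨2 | 1⟩
  P={3,4}:  v_{3} + v_{4} = v_{9}  ⇒ sig = ⟨2 | 1⟩
  P={4,6}:  v_{4} + v_{6} = v_{7}  ⇒ sig = ⟨2 | 1⟩
  P={5,6}:  v_{5} + v_{6} = v_{0}  ⇒ sig = ⟨2 | 1⟩
  P={5,7}:  v_{5} + v_{7} = v_{8}  ⇒ sig = ⟨2 | 1⟩
  P={7,8}:  v_{7} + v_{8} = v_{4}  ⇒ sig = ⟨2 | 1⟩
  P={0,9}:  v_{0} + v_{9} = v_{3} + v_{8}  ⇒ sig = ⟨2 | 1 1⟩
  P={6,9}:  v_{6} + v_{9} = v_{3} + v_{7}  ⇒ sig = ⟨2 | 1 1⟩
  P={5,9}:  v_{5} + v_{9} = v_{3} + 2·v_{8}  ⇒ sig = ⟨2 | 1 2⟩
  P={2,5}:  v_{2} + v_{5} = 2·v_{0}  ⇒ sig = ⟨2 | 2⟩
  P={4,5}:  v_{4} + v_{5} = 2·v_{8}  ⇒ sig = ⟨2 | 2⟩

Sorted signature multiset PRS(X):
{ ⟨2 | 0⟩ ×4,  ⟨2 | 1⟩ ×12,  ⟨2 | 1 1⟩ ×2,  ⟨2 | 1 2⟩,  ⟨2 | 2⟩ ×2 }


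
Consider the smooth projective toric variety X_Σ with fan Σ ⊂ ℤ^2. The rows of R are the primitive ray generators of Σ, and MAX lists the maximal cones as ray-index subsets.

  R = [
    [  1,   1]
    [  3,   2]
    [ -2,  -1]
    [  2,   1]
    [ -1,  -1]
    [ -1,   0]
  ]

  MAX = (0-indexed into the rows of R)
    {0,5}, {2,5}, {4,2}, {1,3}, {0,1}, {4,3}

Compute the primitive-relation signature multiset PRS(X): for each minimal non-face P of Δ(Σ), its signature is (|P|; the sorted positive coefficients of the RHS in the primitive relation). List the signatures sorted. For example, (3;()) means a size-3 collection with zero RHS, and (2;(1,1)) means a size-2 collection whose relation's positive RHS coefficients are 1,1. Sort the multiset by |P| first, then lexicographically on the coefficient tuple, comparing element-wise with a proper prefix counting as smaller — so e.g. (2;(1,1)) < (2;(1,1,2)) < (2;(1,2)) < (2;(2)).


9 collections generate NE(X_Σ); each relation:

  {0,4}:  v_{0} + v_{4} = 0 ; sig = (2;())
  {2,3}:  v_{2} + v_{3} = 0 ; sig = (2;())
  {0,2}:  v_{0} + v_{2} = v_{5} ; sig = (2;(1))
  {0,3}:  v_{0} + v_{3} = v_{1} ; sig = (2;(1))
  {1,2}:  v_{1} + v_{2} = v_{0} ; sig = (2;(1))
  {1,4}:  v_{1} + v_{4} = v_{3} ; sig = (2;(1))
  {3,5}:  v_{3} + v_{5} = v_{0} ; sig = (2;(1))
  {4,5}:  v_{4} + v_{5} = v_{2} ; sig = (2;(1))
  {1,5}:  v_{1} + v_{5} = 2·v_{0} ; sig = (2;(2))

so the primitive-relation signature multiset is
    |P|=2: 9 collections, coeffs (), (), (1), (1), (1), (1), (1), (1), (2)
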